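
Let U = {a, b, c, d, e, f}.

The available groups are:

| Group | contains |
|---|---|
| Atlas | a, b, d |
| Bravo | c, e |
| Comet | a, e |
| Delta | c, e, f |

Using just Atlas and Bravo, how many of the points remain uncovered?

1

Union of Atlas, Bravo = {a, b, c, d, e}.
Not covered: f — 1 point.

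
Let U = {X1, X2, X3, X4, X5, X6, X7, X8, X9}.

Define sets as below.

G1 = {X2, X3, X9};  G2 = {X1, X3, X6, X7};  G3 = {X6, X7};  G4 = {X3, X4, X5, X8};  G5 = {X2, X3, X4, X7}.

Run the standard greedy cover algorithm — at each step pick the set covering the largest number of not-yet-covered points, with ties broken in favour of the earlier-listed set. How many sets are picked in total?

Greedy: pick G2 (covers 4 new) → pick G4 (covers 3 new) → pick G1 (covers 2 new). Total picks: 3.

3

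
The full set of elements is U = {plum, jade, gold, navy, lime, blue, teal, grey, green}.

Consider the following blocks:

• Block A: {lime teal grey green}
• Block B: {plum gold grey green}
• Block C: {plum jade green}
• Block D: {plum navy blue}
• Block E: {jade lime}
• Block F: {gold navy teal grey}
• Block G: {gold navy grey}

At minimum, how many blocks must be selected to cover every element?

A, D, E, and F cover everything between them: the union {plum, jade, gold, navy, lime, blue, teal, grey, green} is all of U.
No 3 of the 7 blocks cover everything (all 35 combinations miss at least one element), so 4 is optimal.

4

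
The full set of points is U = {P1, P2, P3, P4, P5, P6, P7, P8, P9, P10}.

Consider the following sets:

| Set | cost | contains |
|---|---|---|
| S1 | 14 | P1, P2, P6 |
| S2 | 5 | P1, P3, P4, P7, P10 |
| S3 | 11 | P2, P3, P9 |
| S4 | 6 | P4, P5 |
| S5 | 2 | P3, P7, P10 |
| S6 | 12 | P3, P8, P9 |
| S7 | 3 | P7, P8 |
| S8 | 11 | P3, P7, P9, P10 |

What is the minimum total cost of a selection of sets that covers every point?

34

S1, S4, S7, S8 together cover every point (S1 ∪ S4 ∪ S7 ∪ S8 = {P1, P2, P3, P4, P5, P6, P7, P8, P9, P10}); total cost 14 + 6 + 3 + 11 = 34.
The greedy pick S5, S2, S7, S3, S4, S1 costs 41; no covering selection beats 34.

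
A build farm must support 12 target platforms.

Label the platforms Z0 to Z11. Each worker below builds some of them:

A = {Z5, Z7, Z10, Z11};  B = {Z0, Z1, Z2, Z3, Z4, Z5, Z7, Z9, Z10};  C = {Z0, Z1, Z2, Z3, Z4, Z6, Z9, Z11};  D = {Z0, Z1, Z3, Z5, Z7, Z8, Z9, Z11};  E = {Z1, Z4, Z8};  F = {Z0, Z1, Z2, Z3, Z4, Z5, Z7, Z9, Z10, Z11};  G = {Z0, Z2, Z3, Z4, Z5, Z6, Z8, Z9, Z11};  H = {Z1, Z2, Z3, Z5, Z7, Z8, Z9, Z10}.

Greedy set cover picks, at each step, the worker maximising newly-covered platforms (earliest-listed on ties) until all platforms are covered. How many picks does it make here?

2

Greedy: pick F (covers 10 new) → pick G (covers 2 new). Total picks: 2.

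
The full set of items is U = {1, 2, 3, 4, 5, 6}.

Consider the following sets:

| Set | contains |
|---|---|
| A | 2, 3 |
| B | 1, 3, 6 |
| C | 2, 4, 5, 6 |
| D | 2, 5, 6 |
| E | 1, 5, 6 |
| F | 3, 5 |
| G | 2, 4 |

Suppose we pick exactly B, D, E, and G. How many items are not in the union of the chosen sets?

Union of B, D, E, G = {1, 2, 3, 4, 5, 6} — that's every item, so 0 are uncovered.

0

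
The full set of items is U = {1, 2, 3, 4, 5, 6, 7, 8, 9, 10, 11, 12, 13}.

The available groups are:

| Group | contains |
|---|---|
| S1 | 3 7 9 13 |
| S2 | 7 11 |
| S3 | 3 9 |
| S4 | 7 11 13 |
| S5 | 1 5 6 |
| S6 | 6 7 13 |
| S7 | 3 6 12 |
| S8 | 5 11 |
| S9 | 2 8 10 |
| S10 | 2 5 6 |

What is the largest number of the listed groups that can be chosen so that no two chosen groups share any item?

4

S2, S3, S5, S9 are pairwise disjoint (S2={7,11}; S3={3,9}; S5={1,5,6}; S9={2,8,10}).
Every remaining group overlaps one of these, and no 5 of the listed groups are pairwise disjoint, so 4 is the maximum.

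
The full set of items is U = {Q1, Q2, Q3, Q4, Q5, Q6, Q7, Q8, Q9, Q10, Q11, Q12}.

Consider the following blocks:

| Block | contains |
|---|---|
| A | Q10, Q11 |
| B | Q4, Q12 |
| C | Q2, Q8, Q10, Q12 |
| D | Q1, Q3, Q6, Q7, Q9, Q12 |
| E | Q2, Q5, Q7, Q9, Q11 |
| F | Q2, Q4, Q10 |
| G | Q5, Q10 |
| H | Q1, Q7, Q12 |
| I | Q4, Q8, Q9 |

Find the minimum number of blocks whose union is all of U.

D and E and G and I together: D ∪ E ∪ G ∪ I = {Q1, Q2, Q3, Q4, Q5, Q6, Q7, Q8, Q9, Q10, Q11, Q12} — every item is covered.
No 3 of the 9 blocks cover everything (all 84 combinations miss at least one item), so 4 is optimal.

4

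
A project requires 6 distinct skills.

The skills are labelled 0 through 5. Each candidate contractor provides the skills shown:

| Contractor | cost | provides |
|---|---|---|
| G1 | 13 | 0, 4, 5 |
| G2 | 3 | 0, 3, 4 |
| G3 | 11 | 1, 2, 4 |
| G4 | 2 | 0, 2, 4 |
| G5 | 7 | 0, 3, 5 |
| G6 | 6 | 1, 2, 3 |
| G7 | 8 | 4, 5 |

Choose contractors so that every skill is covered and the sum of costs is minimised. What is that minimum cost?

15

G4, G5, G6 together cover every skill (G4 ∪ G5 ∪ G6 = {0, 1, 2, 3, 4, 5}); total cost 2 + 7 + 6 = 15.
The greedy pick G4, G2, G6, G5 costs 18; no covering selection beats 15.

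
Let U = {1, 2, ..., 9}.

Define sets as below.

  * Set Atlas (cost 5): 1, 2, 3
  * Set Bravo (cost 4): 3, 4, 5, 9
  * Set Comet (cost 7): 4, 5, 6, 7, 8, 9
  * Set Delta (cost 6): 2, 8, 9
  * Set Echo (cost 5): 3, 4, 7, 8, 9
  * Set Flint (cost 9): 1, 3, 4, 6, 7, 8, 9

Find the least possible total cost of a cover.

Atlas, Comet together cover every item (Atlas ∪ Comet = {1, 2, 3, 4, 5, 6, 7, 8, 9}); total cost 5 + 7 = 12.
The greedy pick Bravo, Flint, Atlas costs 18; no covering selection beats 12.

12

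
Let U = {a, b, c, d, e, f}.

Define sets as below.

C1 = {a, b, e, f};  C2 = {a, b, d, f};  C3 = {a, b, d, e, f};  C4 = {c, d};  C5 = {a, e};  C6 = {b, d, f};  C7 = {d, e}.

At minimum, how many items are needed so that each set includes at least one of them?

2

The 2 items {d, e} hit every set.
The sets C5, C6 are pairwise disjoint, so any hitting set needs a separate item for each — at least 2. Hence 2 is optimal.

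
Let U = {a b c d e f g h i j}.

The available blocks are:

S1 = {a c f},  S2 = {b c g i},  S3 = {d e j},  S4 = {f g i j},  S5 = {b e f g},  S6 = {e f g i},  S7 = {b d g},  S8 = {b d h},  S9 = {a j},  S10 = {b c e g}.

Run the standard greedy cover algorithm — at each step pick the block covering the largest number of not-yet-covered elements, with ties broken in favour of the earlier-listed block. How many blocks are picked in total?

Greedy: pick S2 (covers 4 new) → pick S3 (covers 3 new) → pick S1 (covers 2 new) → pick S8 (covers 1 new). Total picks: 4.

4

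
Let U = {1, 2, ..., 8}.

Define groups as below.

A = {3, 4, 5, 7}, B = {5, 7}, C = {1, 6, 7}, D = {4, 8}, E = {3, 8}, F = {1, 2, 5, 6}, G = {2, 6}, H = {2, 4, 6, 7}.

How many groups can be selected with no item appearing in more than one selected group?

B, E, G are pairwise disjoint (B={5,7}; E={3,8}; G={2,6}).
Every remaining group overlaps one of these, and no 4 of the listed groups are pairwise disjoint, so 3 is the maximum.

3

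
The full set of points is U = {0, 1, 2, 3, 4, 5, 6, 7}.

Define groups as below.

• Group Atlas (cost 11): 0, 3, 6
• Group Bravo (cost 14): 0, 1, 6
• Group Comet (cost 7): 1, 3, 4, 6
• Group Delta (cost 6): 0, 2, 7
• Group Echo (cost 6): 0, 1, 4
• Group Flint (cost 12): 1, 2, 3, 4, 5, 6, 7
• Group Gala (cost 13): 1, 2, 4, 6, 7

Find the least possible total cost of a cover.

Delta, Flint together cover every point (Delta ∪ Flint = {0, 1, 2, 3, 4, 5, 6, 7}); total cost 6 + 12 = 18.
No covering selection has total cost below 18.

18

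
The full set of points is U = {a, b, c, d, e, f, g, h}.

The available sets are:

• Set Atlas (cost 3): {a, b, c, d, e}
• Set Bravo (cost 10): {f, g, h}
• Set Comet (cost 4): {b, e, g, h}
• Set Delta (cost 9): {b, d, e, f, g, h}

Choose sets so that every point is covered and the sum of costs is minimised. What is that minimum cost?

Atlas, Delta together cover every point (Atlas ∪ Delta = {a, b, c, d, e, f, g, h}); total cost 3 + 9 = 12.
The greedy pick Atlas, Comet, Delta costs 16; no covering selection beats 12.

12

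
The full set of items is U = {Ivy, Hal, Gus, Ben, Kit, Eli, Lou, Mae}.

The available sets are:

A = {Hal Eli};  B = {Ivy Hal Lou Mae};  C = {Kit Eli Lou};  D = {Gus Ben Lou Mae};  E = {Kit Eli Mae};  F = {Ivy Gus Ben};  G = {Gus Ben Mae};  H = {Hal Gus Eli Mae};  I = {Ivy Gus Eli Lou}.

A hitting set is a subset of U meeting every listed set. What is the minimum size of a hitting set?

Take T = {Ivy, Ben, Eli}. Each listed set contains at least one of these, so T is a hitting set of size 3.
No choice of 2 items meets every set, so 3 is the minimum.

3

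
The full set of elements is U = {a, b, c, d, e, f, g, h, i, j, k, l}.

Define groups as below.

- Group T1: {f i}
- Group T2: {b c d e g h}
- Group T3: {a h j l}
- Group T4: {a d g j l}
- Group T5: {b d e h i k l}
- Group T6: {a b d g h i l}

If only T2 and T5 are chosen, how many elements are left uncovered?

3

Union of T2, T5 = {b, c, d, e, g, h, i, k, l}.
Not covered: a, f, j — 3 elements.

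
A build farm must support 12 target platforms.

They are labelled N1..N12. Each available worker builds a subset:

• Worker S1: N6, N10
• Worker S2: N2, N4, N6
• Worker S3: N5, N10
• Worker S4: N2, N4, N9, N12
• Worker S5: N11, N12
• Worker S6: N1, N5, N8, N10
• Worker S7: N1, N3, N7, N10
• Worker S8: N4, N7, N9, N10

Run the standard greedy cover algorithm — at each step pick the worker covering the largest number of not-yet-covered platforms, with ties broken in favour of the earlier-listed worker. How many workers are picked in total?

Greedy: pick S4 (covers 4 new) → pick S6 (covers 4 new) → pick S7 (covers 2 new) → pick S1 (covers 1 new) → pick S5 (covers 1 new). Total picks: 5.

5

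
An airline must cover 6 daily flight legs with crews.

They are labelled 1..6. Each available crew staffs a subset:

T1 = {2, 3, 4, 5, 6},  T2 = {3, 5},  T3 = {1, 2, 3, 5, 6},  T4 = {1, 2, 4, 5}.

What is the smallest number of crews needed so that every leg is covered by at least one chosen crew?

2

T1 and T4 together: T1 ∪ T4 = {1, 2, 3, 4, 5, 6} — every leg is covered.
No single crew has all 6 legs (the largest, T1, has 5), so 2 is optimal.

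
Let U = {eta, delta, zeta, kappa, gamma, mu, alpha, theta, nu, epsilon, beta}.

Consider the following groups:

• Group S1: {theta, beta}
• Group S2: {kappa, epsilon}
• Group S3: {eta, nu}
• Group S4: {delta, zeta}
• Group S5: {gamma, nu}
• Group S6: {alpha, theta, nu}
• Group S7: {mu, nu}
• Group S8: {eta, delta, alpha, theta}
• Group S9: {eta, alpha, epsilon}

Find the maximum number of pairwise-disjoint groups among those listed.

S1, S2, S4, S5 are pairwise disjoint (S1={theta,beta}; S2={kappa,epsilon}; S4={delta,zeta}; S5={gamma,nu}).
Every remaining group overlaps one of these, and no 5 of the listed groups are pairwise disjoint, so 4 is the maximum.

4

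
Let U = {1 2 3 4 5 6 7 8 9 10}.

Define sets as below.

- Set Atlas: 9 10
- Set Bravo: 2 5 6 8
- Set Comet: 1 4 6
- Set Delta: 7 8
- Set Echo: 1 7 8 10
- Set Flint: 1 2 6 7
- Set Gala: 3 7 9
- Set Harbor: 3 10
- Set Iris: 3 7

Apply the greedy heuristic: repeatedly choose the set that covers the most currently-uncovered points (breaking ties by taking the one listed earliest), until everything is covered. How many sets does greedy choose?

4

Greedy: pick Bravo (covers 4 new) → pick Echo (covers 3 new) → pick Gala (covers 2 new) → pick Comet (covers 1 new). Total picks: 4.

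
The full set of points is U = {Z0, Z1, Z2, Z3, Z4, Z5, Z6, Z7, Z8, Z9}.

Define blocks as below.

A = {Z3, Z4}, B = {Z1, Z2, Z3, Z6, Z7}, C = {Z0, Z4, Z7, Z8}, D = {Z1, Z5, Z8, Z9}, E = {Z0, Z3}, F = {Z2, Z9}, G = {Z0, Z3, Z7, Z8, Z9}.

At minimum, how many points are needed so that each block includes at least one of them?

3

Take H = {Z3, Z8, Z9}. Each listed block contains at least one of these, so H is a hitting set of size 3.
No choice of 2 points meets every block, so 3 is the minimum.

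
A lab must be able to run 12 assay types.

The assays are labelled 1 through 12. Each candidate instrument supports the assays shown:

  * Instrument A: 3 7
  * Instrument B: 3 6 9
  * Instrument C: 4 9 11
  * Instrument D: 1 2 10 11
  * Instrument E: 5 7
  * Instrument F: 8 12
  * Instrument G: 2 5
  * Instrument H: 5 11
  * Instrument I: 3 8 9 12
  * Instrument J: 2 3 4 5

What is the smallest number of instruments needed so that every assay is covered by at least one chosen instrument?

5

A and B and D and F and J together: A ∪ B ∪ D ∪ F ∪ J = {1, 2, 3, 4, 5, 6, 7, 8, 9, 10, 11, 12} — every assay is covered.
No 4 of the 10 instruments cover everything (all 210 combinations miss at least one assay), so 5 is optimal.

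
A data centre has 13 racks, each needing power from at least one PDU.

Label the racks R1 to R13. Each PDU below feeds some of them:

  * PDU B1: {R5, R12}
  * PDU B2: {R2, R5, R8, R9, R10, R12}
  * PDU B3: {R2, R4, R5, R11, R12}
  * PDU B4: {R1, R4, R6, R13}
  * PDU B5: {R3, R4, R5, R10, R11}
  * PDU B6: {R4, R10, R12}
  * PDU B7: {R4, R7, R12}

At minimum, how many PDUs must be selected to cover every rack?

4

Take {B2, B4, B5, B7}. Their union is {R1, R2, R3, R4, R5, R6, R7, R8, R9, R10, R11, R12, R13}, which is all 13 racks.
No 3 of the 7 PDUs cover everything (all 35 combinations miss at least one rack), so 4 is optimal.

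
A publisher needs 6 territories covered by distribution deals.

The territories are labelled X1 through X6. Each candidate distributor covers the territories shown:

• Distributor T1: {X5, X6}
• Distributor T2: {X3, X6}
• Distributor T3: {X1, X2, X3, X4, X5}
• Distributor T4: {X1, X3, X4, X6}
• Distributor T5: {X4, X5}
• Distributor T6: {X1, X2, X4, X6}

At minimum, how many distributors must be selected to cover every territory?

2

Take {T2, T3}. Their union is {X1, X2, X3, X4, X5, X6}, which is all 6 territories.
No single distributor has all 6 territories (the largest, T3, has 5), so 2 is optimal.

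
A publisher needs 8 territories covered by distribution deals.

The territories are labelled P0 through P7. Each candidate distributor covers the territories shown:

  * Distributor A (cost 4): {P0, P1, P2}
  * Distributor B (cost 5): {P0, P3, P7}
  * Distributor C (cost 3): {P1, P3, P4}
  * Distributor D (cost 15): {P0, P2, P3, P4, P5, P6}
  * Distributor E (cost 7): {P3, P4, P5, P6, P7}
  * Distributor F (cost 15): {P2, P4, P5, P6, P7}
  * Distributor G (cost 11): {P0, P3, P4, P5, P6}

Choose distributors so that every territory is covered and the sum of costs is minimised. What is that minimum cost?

A, E together cover every territory (A ∪ E = {P0, P1, P2, P3, P4, P5, P6, P7}); total cost 4 + 7 = 11.
The greedy pick C, A, E costs 14; no covering selection beats 11.

11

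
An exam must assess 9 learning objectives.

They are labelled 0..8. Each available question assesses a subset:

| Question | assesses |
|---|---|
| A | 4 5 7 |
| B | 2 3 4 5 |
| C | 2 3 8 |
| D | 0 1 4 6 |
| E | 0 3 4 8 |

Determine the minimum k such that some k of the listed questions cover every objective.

Take {A, C, D}. Their union is {0, 1, 2, 3, 4, 5, 6, 7, 8}, which is all 9 objectives.
Each question has at most 4 objectives, and 2·4 = 8 < 9 — so at least 3 questions are needed, and 3 is optimal.

3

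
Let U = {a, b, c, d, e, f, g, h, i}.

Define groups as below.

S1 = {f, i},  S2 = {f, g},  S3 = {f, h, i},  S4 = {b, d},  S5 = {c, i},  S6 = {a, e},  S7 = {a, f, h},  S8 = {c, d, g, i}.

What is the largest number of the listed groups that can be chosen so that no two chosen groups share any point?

S2, S4, S5, S6 are pairwise disjoint (S2={f,g}; S4={b,d}; S5={c,i}; S6={a,e}).
Every remaining group overlaps one of these, and no 5 of the listed groups are pairwise disjoint, so 4 is the maximum.

4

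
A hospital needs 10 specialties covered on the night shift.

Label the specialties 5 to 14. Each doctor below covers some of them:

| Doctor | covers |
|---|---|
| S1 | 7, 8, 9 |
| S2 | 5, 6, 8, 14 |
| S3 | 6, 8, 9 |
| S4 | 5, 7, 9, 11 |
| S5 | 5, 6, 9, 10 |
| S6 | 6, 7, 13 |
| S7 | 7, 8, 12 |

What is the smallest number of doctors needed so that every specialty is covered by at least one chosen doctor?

5

Take {S2, S4, S5, S6, S7}. Their union is {5, 6, 7, 8, 9, 10, 11, 12, 13, 14}, which is all 10 specialties.
No 4 of the 7 doctors cover everything (all 35 combinations miss at least one specialty), so 5 is optimal.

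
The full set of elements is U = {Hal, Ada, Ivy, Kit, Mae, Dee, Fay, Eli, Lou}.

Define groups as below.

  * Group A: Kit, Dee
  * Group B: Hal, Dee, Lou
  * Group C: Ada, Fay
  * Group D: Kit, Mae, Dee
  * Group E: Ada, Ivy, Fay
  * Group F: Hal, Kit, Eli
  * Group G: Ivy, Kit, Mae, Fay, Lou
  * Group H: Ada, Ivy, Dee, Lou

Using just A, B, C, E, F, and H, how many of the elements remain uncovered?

Union of A, B, C, E, F, H = {Hal, Ada, Ivy, Kit, Dee, Fay, Eli, Lou}.
Not covered: Mae — 1 element.

1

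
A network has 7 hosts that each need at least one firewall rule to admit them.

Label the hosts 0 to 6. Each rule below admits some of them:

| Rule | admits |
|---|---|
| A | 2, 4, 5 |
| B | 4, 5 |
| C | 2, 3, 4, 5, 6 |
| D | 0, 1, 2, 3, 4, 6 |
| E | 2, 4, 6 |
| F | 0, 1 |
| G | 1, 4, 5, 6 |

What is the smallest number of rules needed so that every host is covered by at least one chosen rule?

C and F together: C ∪ F = {0, 1, 2, 3, 4, 5, 6} — every host is covered.
No single rule has all 7 hosts (the largest, D, has 6), so 2 is optimal.

2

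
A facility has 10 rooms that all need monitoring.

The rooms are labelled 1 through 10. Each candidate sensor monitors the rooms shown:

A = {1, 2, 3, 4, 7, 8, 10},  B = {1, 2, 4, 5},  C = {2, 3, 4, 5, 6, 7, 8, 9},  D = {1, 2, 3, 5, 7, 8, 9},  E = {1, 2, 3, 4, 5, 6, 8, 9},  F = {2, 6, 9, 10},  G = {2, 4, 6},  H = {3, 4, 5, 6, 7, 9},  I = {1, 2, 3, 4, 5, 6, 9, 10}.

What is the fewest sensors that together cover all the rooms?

2

Take {A, H}. Their union is {1, 2, 3, 4, 5, 6, 7, 8, 9, 10}, which is all 10 rooms.
No single sensor has all 10 rooms (the largest, C, has 8), so 2 is optimal.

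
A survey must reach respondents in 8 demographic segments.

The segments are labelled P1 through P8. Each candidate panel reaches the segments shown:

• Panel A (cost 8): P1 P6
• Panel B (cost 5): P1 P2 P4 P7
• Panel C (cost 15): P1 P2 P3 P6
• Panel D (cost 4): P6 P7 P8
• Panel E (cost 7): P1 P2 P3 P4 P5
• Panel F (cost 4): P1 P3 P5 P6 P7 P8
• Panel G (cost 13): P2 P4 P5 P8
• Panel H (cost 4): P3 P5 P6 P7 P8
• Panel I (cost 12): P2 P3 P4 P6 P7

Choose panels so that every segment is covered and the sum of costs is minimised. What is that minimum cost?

B, H together cover every segment (B ∪ H = {P1, P2, P3, P4, P5, P6, P7, P8}); total cost 5 + 4 = 9.
No covering selection has total cost below 9.

9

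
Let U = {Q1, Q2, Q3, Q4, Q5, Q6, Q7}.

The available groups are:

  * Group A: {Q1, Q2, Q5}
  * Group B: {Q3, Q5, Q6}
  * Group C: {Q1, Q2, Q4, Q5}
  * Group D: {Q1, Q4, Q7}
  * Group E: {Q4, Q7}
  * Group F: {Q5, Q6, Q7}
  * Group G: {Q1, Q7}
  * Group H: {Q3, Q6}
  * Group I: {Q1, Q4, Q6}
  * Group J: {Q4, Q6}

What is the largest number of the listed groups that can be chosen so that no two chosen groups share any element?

3

A, E, H are pairwise disjoint (A={Q1,Q2,Q5}; E={Q4,Q7}; H={Q3,Q6}).
Every remaining group overlaps one of these, and no 4 of the listed groups are pairwise disjoint, so 3 is the maximum.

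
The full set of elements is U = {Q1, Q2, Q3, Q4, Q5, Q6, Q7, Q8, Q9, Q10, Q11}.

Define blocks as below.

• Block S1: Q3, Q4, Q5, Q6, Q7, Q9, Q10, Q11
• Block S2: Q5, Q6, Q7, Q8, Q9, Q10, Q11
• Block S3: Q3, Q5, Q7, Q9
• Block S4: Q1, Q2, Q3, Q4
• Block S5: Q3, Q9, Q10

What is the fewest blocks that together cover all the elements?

Take {S2, S4}. Their union is {Q1, Q2, Q3, Q4, Q5, Q6, Q7, Q8, Q9, Q10, Q11}, which is all 11 elements.
No single block has all 11 elements (the largest, S1, has 8), so 2 is optimal.

2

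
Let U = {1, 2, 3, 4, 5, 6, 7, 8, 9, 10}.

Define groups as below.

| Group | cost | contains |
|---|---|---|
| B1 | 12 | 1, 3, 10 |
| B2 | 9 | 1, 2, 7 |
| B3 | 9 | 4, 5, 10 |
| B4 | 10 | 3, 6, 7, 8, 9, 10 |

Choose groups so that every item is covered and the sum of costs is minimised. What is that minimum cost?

28

B2, B3, B4 together cover every item (B2 ∪ B3 ∪ B4 = {1, 2, 3, 4, 5, 6, 7, 8, 9, 10}); total cost 9 + 9 + 10 = 28.
No covering selection has total cost below 28.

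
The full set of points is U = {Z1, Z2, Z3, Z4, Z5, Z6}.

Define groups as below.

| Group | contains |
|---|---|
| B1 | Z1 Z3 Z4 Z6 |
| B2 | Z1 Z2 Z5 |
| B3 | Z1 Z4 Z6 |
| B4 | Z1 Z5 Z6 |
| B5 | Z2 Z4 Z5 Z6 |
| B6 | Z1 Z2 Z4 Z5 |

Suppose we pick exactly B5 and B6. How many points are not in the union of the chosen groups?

Union of B5, B6 = {Z1, Z2, Z4, Z5, Z6}.
Not covered: Z3 — 1 point.

1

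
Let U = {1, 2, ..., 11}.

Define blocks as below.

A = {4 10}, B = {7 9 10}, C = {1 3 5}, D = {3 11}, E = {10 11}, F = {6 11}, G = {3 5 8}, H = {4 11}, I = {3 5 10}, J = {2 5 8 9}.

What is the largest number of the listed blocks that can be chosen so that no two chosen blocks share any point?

3

A, F, G are pairwise disjoint (A={4,10}; F={6,11}; G={3,5,8}).
Every remaining block overlaps one of these, and no 4 of the listed blocks are pairwise disjoint, so 3 is the maximum.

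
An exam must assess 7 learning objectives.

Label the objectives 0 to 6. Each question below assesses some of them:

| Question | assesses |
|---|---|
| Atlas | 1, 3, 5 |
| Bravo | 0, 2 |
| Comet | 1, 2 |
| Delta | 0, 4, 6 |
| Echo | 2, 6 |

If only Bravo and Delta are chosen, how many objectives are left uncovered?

Union of Bravo, Delta = {0, 2, 4, 6}.
Not covered: 1, 3, 5 — 3 objectives.

3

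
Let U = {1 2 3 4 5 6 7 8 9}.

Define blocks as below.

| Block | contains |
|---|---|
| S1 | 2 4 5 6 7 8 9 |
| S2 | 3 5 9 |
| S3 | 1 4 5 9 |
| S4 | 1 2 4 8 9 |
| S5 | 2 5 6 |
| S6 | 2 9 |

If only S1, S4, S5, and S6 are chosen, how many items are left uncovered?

1

Union of S1, S4, S5, S6 = {1, 2, 4, 5, 6, 7, 8, 9}.
Not covered: 3 — 1 item.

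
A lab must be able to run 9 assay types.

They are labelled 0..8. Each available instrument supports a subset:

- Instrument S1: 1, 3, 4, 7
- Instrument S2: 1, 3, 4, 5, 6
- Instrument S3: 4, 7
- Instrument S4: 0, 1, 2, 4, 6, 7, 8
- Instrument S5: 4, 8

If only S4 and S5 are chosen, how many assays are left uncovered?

2

Union of S4, S5 = {0, 1, 2, 4, 6, 7, 8}.
Not covered: 3, 5 — 2 assays.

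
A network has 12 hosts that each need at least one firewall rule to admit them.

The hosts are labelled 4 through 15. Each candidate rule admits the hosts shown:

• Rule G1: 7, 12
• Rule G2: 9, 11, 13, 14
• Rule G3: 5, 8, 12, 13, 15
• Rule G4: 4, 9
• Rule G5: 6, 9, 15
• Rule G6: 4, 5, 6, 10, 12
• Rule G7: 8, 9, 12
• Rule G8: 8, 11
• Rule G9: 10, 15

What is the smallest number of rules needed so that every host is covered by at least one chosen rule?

4

G1 and G2 and G3 and G6 together: G1 ∪ G2 ∪ G3 ∪ G6 = {4, 5, 6, 7, 8, 9, 10, 11, 12, 13, 14, 15} — every host is covered.
Only G1 contains 7, so G1 is forced; the remaining 10 hosts need at least 3 more rules (each remaining rule adds at most 4) — so at least 4 rules are needed, and 4 is optimal.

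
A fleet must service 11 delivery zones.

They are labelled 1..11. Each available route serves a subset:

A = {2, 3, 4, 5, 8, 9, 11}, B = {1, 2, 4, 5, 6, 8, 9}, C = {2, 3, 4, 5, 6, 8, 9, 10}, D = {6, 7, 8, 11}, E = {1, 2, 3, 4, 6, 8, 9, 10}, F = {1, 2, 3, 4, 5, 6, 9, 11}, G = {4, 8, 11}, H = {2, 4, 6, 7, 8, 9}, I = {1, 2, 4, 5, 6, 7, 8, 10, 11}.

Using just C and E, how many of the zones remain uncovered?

2

Union of C, E = {1, 2, 3, 4, 5, 6, 8, 9, 10}.
Not covered: 7, 11 — 2 zones.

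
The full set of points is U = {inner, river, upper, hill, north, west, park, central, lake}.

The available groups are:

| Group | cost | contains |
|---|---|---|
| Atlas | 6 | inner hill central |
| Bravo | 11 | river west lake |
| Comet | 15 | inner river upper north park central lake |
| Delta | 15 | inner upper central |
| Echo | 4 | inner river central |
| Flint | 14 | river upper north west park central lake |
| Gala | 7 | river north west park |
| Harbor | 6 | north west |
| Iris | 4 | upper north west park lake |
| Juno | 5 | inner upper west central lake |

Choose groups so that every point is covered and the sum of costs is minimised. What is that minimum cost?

Atlas, Echo, Iris together cover every point (Atlas ∪ Echo ∪ Iris = {inner, river, upper, hill, north, west, park, central, lake}); total cost 6 + 4 + 4 = 14.
No covering selection has total cost below 14.

14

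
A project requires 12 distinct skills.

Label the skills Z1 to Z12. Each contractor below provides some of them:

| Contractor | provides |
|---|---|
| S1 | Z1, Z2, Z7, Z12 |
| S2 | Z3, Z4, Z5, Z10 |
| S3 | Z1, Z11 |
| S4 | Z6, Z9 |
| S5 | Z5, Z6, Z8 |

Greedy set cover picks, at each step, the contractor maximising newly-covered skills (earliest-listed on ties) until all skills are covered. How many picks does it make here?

5

Greedy: pick S1 (covers 4 new) → pick S2 (covers 4 new) → pick S4 (covers 2 new) → pick S3 (covers 1 new) → pick S5 (covers 1 new). Total picks: 5.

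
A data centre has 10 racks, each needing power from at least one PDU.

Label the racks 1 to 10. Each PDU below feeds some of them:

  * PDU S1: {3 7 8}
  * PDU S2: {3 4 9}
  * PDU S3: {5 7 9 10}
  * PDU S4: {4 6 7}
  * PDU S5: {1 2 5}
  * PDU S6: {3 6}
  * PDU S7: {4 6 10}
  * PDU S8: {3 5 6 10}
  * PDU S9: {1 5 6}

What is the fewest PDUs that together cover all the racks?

S1 and S2 and S5 and S7 together: S1 ∪ S2 ∪ S5 ∪ S7 = {1, 2, 3, 4, 5, 6, 7, 8, 9, 10} — every rack is covered.
Only S5 contains 2, so S5 is forced; the remaining 7 racks need at least 3 more PDUs (each remaining PDU adds at most 3) — so at least 4 PDUs are needed, and 4 is optimal.

4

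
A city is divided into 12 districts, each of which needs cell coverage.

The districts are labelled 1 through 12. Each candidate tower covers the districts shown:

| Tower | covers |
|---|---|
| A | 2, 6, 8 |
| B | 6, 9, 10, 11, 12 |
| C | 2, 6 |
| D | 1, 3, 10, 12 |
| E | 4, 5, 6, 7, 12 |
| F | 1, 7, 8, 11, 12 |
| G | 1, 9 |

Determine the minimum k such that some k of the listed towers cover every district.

4

A and B and D and E together: A ∪ B ∪ D ∪ E = {1, 2, 3, 4, 5, 6, 7, 8, 9, 10, 11, 12} — every district is covered.
Only E contains 4, so E is forced; the remaining 7 districts need at least 3 more towers (each remaining tower adds at most 3) — so at least 4 towers are needed, and 4 is optimal.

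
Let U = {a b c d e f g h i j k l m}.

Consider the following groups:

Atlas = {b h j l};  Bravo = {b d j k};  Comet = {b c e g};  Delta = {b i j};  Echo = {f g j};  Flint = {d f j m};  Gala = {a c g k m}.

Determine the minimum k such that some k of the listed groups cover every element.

Atlas, Comet, Delta, Flint, and Gala cover everything between them: the union {a, b, c, d, e, f, g, h, i, j, k, l, m} is all of U.
No 4 of the 7 groups cover everything (all 35 combinations miss at least one element), so 5 is optimal.

5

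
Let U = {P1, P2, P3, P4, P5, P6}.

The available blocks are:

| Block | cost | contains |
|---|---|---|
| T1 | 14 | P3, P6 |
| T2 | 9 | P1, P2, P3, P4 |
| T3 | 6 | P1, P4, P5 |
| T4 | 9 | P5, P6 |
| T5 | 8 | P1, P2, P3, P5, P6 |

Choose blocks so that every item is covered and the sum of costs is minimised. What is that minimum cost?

14

T3, T5 together cover every item (T3 ∪ T5 = {P1, P2, P3, P4, P5, P6}); total cost 6 + 8 = 14.
No covering selection has total cost below 14.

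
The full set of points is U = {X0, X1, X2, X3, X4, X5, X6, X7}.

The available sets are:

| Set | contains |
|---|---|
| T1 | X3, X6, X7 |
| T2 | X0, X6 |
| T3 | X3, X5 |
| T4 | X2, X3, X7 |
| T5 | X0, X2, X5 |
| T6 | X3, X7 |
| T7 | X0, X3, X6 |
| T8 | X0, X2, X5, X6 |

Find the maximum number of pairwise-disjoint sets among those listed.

T5, T6 are pairwise disjoint (T5={X0,X2,X5}; T6={X3,X7}).
Every remaining set overlaps one of these, and no 3 of the listed sets are pairwise disjoint, so 2 is the maximum.

2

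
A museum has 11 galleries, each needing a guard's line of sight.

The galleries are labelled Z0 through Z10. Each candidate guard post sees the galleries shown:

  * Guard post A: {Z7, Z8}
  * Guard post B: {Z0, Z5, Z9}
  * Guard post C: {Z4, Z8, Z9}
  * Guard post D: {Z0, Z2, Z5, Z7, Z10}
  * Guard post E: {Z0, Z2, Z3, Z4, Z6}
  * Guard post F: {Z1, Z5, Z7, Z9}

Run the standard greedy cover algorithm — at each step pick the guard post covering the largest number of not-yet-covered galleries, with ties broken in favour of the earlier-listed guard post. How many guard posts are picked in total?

Greedy: pick D (covers 5 new) → pick C (covers 3 new) → pick E (covers 2 new) → pick F (covers 1 new). Total picks: 4.

4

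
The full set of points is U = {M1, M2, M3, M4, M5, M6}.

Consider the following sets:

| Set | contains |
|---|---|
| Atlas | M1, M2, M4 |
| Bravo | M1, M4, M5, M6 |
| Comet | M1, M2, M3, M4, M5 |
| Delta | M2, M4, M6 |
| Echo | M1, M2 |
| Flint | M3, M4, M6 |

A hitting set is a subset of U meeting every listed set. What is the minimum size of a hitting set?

The 2 points {M1, M4} hit every set.
The sets Echo, Flint are pairwise disjoint, so any hitting set needs a separate point for each — at least 2. Hence 2 is optimal.

2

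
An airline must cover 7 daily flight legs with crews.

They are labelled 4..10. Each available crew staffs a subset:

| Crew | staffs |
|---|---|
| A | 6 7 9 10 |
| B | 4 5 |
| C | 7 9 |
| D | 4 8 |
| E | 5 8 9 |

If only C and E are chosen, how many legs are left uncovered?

3

Union of C, E = {5, 7, 8, 9}.
Not covered: 4, 6, 10 — 3 legs.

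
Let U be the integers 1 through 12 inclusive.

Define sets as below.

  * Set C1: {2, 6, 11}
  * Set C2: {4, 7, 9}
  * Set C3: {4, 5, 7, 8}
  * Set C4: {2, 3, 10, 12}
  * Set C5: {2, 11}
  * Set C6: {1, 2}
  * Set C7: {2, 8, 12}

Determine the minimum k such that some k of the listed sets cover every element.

C1 and C2 and C3 and C4 and C6 together: C1 ∪ C2 ∪ C3 ∪ C4 ∪ C6 = {1, 2, 3, 4, 5, 6, 7, 8, 9, 10, 11, 12} — every element is covered.
No 4 of the 7 sets cover everything (all 35 combinations miss at least one element), so 5 is optimal.

5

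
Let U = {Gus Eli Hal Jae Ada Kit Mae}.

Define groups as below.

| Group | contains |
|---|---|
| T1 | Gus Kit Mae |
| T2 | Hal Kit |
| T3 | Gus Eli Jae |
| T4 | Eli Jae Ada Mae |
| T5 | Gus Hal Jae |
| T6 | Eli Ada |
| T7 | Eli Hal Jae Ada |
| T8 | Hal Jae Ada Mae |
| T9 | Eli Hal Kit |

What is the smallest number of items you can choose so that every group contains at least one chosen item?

3

H = {Eli, Hal, Mae} meets every group (each contains at least one member of H), and |H| = 3.
No choice of 2 items meets every group, so 3 is the minimum.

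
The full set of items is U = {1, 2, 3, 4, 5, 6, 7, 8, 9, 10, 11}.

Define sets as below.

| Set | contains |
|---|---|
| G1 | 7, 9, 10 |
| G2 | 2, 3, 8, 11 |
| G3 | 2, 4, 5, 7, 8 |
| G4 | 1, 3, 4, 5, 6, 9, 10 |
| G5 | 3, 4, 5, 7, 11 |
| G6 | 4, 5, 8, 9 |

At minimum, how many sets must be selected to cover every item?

3

G1 and G2 and G4 together: G1 ∪ G2 ∪ G4 = {1, 2, 3, 4, 5, 6, 7, 8, 9, 10, 11} — every item is covered.
Only G4 contains 1, so G4 is forced; the remaining 4 items need at least 2 more sets (each remaining set adds at most 3) — so at least 3 sets are needed, and 3 is optimal.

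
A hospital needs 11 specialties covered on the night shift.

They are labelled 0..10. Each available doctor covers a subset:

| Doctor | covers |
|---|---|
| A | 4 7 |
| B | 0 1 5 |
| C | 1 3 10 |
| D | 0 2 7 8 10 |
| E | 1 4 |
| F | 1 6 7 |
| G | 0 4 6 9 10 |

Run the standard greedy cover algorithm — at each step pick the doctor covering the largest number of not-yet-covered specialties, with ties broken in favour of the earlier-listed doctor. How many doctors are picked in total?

4

Greedy: pick D (covers 5 new) → pick G (covers 3 new) → pick B (covers 2 new) → pick C (covers 1 new). Total picks: 4.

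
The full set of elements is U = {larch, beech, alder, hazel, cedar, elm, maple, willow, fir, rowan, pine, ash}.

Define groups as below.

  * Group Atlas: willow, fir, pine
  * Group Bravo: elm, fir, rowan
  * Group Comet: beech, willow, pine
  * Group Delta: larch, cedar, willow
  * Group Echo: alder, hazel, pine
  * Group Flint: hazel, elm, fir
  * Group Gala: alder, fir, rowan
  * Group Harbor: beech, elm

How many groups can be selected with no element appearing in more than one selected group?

Delta, Echo, Harbor are pairwise disjoint (Delta={larch,cedar,willow}; Echo={alder,hazel,pine}; Harbor={beech,elm}).
Every remaining group overlaps one of these, and no 4 of the listed groups are pairwise disjoint, so 3 is the maximum.

3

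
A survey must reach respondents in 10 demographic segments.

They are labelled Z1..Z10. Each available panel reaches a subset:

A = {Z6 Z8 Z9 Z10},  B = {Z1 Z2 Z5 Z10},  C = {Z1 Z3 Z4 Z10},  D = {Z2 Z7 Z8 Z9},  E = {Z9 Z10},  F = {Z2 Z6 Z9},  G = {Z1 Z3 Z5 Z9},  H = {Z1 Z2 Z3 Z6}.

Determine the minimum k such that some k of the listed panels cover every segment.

A and C and D and G together: A ∪ C ∪ D ∪ G = {Z1, Z2, Z3, Z4, Z5, Z6, Z7, Z8, Z9, Z10} — every segment is covered.
No 3 of the 8 panels cover everything (all 56 combinations miss at least one segment), so 4 is optimal.

4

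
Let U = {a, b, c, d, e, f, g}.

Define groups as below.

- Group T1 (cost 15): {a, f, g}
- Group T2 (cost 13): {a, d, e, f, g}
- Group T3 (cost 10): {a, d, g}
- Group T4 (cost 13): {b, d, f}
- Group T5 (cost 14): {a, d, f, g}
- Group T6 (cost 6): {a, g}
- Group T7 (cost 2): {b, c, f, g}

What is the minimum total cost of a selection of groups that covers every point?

T2, T7 together cover every point (T2 ∪ T7 = {a, b, c, d, e, f, g}); total cost 13 + 2 = 15.
No covering selection has total cost below 15.

15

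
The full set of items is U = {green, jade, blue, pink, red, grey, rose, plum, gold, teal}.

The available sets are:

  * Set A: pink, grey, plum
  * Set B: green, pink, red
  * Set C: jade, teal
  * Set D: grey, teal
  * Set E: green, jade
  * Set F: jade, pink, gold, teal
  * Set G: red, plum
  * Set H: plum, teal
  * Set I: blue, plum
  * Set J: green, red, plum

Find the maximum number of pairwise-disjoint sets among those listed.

D, E, G are pairwise disjoint (D={grey,teal}; E={green,jade}; G={red,plum}).
Every remaining set overlaps one of these, and no 4 of the listed sets are pairwise disjoint, so 3 is the maximum.

3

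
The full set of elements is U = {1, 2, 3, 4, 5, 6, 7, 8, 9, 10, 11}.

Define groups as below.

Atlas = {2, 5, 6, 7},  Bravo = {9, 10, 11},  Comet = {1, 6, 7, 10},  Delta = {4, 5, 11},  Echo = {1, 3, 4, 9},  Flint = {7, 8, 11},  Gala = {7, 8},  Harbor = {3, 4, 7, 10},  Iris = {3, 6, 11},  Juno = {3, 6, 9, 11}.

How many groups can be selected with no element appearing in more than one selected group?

Gala, Iris are pairwise disjoint (Gala={7,8}; Iris={3,6,11}).
Every remaining group overlaps one of these, and no 3 of the listed groups are pairwise disjoint, so 2 is the maximum.

2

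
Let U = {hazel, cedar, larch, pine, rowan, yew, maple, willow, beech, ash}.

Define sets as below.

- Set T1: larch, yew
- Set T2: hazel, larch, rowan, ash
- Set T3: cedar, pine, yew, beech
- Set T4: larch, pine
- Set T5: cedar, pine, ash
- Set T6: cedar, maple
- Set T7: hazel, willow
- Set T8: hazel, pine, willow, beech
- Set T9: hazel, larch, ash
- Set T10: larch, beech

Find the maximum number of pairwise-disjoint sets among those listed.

T6, T7, T10 are pairwise disjoint (T6={cedar,maple}; T7={hazel,willow}; T10={larch,beech}).
Every remaining set overlaps one of these, and no 4 of the listed sets are pairwise disjoint, so 3 is the maximum.

3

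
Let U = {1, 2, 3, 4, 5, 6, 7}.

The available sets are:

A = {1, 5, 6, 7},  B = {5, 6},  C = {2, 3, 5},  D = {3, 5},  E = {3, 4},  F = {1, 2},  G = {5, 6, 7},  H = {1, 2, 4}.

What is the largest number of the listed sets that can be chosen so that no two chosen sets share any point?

E, F, G are pairwise disjoint (E={3,4}; F={1,2}; G={5,6,7}).
Every remaining set overlaps one of these, and no 4 of the listed sets are pairwise disjoint, so 3 is the maximum.

3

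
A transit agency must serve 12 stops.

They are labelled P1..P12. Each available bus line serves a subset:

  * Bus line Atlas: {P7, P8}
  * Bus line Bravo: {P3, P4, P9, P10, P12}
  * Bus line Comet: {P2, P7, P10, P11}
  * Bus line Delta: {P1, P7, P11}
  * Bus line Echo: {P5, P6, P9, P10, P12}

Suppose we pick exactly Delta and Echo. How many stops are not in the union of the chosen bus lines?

4

Union of Delta, Echo = {P1, P5, P6, P7, P9, P10, P11, P12}.
Not covered: P2, P3, P4, P8 — 4 stops.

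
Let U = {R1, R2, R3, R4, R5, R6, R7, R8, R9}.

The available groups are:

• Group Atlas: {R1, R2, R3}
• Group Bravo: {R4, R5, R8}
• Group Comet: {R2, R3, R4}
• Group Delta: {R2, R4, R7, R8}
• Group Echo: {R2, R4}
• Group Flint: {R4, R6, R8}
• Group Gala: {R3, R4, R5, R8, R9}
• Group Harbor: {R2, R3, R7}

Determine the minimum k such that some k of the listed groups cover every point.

4

Take {Atlas, Delta, Flint, Gala}. Their union is {R1, R2, R3, R4, R5, R6, R7, R8, R9}, which is all 9 points.
No 3 of the 8 groups cover everything (all 56 combinations miss at least one point), so 4 is optimal.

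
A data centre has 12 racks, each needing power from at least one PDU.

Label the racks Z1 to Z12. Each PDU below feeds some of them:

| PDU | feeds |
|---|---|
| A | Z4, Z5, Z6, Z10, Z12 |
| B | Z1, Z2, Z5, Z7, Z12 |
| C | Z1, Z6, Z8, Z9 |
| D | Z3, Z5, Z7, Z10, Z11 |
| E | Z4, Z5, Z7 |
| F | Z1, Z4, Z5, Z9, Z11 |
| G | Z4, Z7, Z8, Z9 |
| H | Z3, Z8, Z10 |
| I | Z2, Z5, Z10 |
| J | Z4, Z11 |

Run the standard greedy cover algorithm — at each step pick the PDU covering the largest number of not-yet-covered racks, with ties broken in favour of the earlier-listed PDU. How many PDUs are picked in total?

4

Greedy: pick A (covers 5 new) → pick B (covers 3 new) → pick C (covers 2 new) → pick D (covers 2 new). Total picks: 4.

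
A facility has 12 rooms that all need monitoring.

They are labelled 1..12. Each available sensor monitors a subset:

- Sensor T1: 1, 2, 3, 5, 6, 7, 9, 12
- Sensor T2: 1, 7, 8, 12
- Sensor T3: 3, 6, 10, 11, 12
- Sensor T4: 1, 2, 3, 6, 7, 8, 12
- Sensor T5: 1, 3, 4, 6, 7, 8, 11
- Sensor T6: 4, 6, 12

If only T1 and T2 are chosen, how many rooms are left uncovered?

3

Union of T1, T2 = {1, 2, 3, 5, 6, 7, 8, 9, 12}.
Not covered: 4, 10, 11 — 3 rooms.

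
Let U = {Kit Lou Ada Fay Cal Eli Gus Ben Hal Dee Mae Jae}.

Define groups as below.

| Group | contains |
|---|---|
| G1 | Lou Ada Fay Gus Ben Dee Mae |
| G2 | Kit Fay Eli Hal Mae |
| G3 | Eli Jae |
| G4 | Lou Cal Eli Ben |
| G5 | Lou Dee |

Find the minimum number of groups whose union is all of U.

4

G1, G2, G3, and G4 cover everything between them: the union {Kit, Lou, Ada, Fay, Cal, Eli, Gus, Ben, Hal, Dee, Mae, Jae} is all of U.
No 3 of the 5 groups cover everything (all 10 combinations miss at least one element), so 4 is optimal.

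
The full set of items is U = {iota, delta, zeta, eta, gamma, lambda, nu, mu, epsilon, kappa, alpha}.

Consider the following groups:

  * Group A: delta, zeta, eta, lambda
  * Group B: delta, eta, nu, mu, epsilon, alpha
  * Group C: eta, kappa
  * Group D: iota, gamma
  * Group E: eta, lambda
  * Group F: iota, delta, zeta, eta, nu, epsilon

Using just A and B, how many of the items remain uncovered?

3

Union of A, B = {delta, zeta, eta, lambda, nu, mu, epsilon, alpha}.
Not covered: iota, gamma, kappa — 3 items.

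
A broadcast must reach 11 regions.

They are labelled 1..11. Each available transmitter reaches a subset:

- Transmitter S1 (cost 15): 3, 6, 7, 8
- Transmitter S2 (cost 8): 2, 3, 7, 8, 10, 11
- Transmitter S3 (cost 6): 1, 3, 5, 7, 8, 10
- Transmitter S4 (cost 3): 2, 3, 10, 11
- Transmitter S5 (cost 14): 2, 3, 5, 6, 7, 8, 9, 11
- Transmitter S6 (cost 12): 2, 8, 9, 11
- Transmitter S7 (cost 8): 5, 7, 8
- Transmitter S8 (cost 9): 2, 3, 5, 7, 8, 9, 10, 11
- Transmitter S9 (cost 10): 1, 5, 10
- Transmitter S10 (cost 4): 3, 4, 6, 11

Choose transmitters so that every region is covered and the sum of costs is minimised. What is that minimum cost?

S3, S8, S10 together cover every region (S3 ∪ S8 ∪ S10 = {1, 2, 3, 4, 5, 6, 7, 8, 9, 10, 11}); total cost 6 + 9 + 4 = 19.
The greedy pick S4, S3, S10, S8 costs 22; no covering selection beats 19.

19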